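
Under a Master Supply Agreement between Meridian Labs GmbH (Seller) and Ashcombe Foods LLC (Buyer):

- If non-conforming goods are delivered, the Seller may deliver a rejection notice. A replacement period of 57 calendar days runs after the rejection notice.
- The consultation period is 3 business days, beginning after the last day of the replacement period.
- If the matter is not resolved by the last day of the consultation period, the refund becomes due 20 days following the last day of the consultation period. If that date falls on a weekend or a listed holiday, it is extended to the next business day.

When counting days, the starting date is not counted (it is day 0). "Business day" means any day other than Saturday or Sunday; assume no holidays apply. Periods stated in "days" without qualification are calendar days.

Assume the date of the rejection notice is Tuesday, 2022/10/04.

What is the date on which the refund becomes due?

Adding 57 calendar days to 2022/10/04 gives 2022/11/30, which is the last day of the replacement period.
From Wednesday, 2022/11/30, 3 business days (Dec 1, Dec 2, Dec 5, skipping weekends) brings us to Monday, 2022/12/05, which is the last day of the consultation period.
The date on which the refund becomes due: 2022/12/05 + 20 days = 2022/12/25. That falls on a Sunday, so it rolls to the next business day, Monday, 2022/12/26.

2022/12/26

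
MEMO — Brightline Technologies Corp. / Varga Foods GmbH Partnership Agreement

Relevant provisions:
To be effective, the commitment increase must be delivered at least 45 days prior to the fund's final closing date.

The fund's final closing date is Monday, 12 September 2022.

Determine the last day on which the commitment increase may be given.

Counting back 45 calendar days from 12 September 2022 gives 29 July 2022.

29 July 2022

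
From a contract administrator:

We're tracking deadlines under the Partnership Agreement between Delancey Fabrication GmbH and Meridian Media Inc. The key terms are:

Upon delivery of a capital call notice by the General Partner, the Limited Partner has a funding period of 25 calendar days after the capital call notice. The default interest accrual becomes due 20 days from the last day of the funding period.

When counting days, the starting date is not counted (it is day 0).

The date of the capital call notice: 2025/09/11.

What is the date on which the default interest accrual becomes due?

2025/10/26

The last day of the funding period: 2025/09/11 + 25 days = 2025/10/06.
Adding 20 calendar days to 2025/10/06 gives 2025/10/26, which is the date on which the default interest accrual becomes due.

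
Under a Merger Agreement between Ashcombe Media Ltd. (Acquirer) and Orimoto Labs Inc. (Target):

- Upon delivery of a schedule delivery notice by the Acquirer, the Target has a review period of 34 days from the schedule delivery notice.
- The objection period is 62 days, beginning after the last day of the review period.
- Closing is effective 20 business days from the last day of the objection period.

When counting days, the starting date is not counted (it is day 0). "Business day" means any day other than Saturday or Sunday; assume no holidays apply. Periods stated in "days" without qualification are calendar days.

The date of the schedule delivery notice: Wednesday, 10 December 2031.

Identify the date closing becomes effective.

12 April 2032

The last day of the review period: 10 December 2031 + 34 days = 13 January 2032.
The last day of the objection period: 62 calendar days after 13 January 2032 is 15 March 2032.
From Monday, 15 March 2032, 20 business days (Mar 16, Mar 17, Mar 18, Mar 19, …, Apr 8, Apr 9, Apr 12, skipping weekends) brings us to Monday, 12 April 2032, which is the date closing becomes effective.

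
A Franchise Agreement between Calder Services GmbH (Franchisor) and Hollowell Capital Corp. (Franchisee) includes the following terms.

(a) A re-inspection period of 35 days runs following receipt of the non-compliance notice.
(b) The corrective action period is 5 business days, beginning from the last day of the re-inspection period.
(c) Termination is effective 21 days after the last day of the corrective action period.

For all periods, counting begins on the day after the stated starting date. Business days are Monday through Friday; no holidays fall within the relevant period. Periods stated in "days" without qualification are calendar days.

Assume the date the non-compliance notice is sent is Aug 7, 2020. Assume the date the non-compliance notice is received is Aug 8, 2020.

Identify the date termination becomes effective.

The last day of the re-inspection period: 35 calendar days after Aug 8, 2020 is Sep 12, 2020.
The last day of the corrective action period: 5 business days after Saturday, Sep 12, 2020, skipping weekends — Sep 14, Sep 15, Sep 16, Sep 17, Sep 18 — lands on Friday, Sep 18, 2020.
The date termination becomes effective: 21 calendar days after Sep 18, 2020 is Oct 9, 2020.

Oct 9, 2020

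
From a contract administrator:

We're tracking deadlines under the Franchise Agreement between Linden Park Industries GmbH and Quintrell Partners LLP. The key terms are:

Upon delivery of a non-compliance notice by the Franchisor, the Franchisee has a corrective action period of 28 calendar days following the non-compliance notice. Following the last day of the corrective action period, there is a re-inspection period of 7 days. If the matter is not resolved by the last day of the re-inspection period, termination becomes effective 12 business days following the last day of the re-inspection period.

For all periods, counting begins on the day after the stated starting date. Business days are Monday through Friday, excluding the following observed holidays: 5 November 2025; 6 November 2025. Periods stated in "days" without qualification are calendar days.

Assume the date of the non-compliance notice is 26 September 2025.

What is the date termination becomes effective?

20 November 2025

Adding 28 calendar days to 26 September 2025 gives 24 October 2025, which is the last day of the corrective action period.
Adding 7 calendar days to 24 October 2025 gives 31 October 2025, which is the last day of the re-inspection period.
The date termination becomes effective: counting 12 business days from Friday, 31 October 2025 (Nov 3, Nov 4, Nov 7, Nov 10, …, Nov 18, Nov 19, Nov 20, skipping weekends and the listed holidays on Nov 5, Nov 6) reaches Thursday, 20 November 2025.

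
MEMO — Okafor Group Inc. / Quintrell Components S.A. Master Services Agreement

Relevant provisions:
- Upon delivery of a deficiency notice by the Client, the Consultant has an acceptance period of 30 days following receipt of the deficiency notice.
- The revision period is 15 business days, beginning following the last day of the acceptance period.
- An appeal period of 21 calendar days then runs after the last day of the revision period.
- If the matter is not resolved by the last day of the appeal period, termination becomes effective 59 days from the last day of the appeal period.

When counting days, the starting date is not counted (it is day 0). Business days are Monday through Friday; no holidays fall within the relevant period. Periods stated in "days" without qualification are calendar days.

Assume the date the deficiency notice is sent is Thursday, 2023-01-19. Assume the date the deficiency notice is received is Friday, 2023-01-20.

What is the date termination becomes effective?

2023-05-29

The last day of the acceptance period: 30 calendar days after 2023-01-20 is 2023-02-19.
From Sunday, 2023-02-19, 15 business days (Feb 20, Feb 21, Feb 22, Feb 23, …, Mar 8, Mar 9, Mar 10, skipping weekends) brings us to Friday, 2023-03-10, which is the last day of the revision period.
Adding 21 calendar days to 2023-03-10 gives 2023-03-31, which is the last day of the appeal period.
The date termination becomes effective: 59 calendar days after 2023-03-31 is 2023-05-29.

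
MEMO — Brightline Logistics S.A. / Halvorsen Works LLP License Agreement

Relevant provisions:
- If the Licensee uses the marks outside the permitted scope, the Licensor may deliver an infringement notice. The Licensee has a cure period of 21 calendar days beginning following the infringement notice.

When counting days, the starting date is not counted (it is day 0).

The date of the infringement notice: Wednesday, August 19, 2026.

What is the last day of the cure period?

The last day of the cure period: August 19, 2026 + 21 days = September 9, 2026.

September 9, 2026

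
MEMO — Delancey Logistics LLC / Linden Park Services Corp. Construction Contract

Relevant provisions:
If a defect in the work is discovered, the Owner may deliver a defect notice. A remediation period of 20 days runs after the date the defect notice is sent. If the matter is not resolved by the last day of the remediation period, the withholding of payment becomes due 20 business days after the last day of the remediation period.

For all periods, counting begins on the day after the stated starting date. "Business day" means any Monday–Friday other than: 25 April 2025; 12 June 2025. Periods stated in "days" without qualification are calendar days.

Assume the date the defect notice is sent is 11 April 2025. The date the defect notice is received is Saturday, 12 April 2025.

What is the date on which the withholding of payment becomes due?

29 May 2025

The last day of the remediation period: 20 calendar days after 11 April 2025 is 1 May 2025.
From Thursday, 1 May 2025, 20 business days (May 2, May 5, May 6, May 7, …, May 27, May 28, May 29, skipping weekends) brings us to Thursday, 29 May 2025, which is the date on which the withholding of payment becomes due.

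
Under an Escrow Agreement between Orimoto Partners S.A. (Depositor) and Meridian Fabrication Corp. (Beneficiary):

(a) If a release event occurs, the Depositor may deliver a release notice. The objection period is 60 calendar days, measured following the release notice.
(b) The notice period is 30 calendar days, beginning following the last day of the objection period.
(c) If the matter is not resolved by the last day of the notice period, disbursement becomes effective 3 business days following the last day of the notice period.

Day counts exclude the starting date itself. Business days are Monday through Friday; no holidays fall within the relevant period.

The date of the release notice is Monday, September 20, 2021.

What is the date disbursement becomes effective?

December 22, 2021

Adding 60 calendar days to September 20, 2021 gives November 19, 2021, which is the last day of the objection period.
The last day of the notice period: November 19, 2021 + 30 days = December 19, 2021.
From Sunday, December 19, 2021, 3 business days (Dec 20, Dec 21, Dec 22, skipping weekends) brings us to Wednesday, December 22, 2021, which is the date disbursement becomes effective.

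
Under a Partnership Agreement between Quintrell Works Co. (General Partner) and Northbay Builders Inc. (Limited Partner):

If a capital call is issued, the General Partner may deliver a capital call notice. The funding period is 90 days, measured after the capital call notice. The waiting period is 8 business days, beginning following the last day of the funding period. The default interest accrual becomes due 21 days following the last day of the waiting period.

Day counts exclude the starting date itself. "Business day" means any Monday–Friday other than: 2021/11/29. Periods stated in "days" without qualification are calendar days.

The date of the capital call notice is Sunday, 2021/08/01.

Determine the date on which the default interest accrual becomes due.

2021/12/01

The last day of the funding period: 2021/08/01 + 90 days = 2021/10/30.
The last day of the waiting period: counting 8 business days from Saturday, 2021/10/30 (Nov 1, Nov 2, Nov 3, Nov 4, Nov 5, Nov 8, Nov 9, Nov 10, skipping weekends) reaches Wednesday, 2021/11/10.
The date on which the default interest accrual becomes due: 2021/11/10 + 21 days = 2021/12/01.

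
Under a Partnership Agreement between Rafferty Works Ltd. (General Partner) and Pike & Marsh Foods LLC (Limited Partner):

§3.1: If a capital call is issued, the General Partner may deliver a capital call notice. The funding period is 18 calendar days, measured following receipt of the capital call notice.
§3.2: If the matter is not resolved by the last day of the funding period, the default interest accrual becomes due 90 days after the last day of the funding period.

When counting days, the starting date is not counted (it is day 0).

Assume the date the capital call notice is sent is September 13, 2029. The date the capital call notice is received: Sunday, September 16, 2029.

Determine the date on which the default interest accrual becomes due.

January 2, 2030

The last day of the funding period: September 16, 2029 + 18 days = October 4, 2029.
The date on which the default interest accrual becomes due: 90 calendar days after October 4, 2029 is January 2, 2030.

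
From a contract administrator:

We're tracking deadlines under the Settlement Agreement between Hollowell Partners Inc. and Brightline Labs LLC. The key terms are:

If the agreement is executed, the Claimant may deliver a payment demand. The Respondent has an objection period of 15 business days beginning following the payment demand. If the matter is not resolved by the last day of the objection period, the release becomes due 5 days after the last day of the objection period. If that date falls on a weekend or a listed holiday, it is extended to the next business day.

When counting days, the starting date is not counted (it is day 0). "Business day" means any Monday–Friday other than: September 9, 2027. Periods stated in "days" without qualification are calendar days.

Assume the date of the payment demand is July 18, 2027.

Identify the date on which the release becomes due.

August 11, 2027

The last day of the objection period: counting 15 business days from Sunday, July 18, 2027 (Jul 19, Jul 20, Jul 21, Jul 22, …, Aug 4, Aug 5, Aug 6, skipping weekends) reaches Friday, August 6, 2027.
Adding 5 calendar days to August 6, 2027 gives August 11, 2027, which is the date on which the release becomes due. August 11, 2027 is a Wednesday and is not a listed holiday, so no roll-forward applies.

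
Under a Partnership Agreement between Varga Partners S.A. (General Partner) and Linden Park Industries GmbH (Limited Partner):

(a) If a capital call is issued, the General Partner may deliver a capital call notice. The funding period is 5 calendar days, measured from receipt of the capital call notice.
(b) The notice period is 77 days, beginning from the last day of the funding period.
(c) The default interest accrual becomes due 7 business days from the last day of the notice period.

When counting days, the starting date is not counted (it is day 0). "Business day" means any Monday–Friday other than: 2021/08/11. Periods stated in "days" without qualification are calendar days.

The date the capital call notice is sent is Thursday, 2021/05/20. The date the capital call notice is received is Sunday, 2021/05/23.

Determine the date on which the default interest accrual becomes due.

The last day of the funding period: 5 calendar days after 2021/05/23 is 2021/05/28.
Adding 77 calendar days to 2021/05/28 gives 2021/08/13, which is the last day of the notice period.
From Friday, 2021/08/13, 7 business days (Aug 16, Aug 17, Aug 18, Aug 19, Aug 20, Aug 23, Aug 24, skipping weekends) brings us to Tuesday, 2021/08/24, which is the date on which the default interest accrual becomes due.

2021/08/24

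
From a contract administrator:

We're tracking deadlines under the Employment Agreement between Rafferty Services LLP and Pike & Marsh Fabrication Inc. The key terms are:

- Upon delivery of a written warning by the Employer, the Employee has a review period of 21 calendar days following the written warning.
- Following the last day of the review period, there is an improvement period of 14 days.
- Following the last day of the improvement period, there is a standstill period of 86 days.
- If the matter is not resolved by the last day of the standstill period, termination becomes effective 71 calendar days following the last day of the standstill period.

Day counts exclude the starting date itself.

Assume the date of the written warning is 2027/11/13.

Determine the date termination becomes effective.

2028/05/23

The last day of the review period: 21 calendar days after 2027/11/13 is 2027/12/04.
Adding 14 calendar days to 2027/12/04 gives 2027/12/18, which is the last day of the improvement period.
The last day of the standstill period: 86 calendar days after 2027/12/18 is 2028/03/13.
The date termination becomes effective: 71 calendar days after 2028/03/13 is 2028/05/23.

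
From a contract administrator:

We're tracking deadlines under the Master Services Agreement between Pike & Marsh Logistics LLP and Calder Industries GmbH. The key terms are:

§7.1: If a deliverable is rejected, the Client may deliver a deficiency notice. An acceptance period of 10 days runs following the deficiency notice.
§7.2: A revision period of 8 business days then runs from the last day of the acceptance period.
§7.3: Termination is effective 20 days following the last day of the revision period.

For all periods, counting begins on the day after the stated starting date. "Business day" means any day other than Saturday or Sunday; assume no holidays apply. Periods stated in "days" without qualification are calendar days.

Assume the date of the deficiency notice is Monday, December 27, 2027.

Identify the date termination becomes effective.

February 7, 2028

The last day of the acceptance period: December 27, 2027 + 10 days = January 6, 2028.
The last day of the revision period: 8 business days after Thursday, January 6, 2028, skipping weekends — Jan 7, Jan 10, Jan 11, Jan 12, Jan 13, Jan 14, Jan 17, Jan 18 — lands on Tuesday, January 18, 2028.
Adding 20 calendar days to January 18, 2028 gives February 7, 2028, which is the date termination becomes effective.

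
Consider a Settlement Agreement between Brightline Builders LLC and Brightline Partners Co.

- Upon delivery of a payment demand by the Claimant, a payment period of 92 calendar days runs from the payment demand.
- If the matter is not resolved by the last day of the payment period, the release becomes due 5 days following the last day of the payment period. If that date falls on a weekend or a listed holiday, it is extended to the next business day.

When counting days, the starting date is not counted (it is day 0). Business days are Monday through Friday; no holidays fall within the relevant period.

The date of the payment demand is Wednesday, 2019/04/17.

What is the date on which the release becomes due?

The last day of the payment period: 92 calendar days after 2019/04/17 is 2019/07/18.
The date on which the release becomes due: 2019/07/18 + 5 days = 2019/07/23. 2019/07/23 is a Tuesday, so no roll-forward applies.

2019/07/23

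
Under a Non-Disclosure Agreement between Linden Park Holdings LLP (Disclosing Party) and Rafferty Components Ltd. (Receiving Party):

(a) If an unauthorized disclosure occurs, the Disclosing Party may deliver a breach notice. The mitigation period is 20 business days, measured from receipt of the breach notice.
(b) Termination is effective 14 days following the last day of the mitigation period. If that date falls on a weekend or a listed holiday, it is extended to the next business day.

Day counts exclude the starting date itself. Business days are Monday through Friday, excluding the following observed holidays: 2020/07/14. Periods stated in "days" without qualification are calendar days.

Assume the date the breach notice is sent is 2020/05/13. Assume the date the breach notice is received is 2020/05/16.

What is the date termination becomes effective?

The last day of the mitigation period: 20 business days after Saturday, 2020/05/16, skipping weekends — May 18, May 19, May 20, May 21, …, Jun 10, Jun 11, Jun 12 — lands on Friday, 2020/06/12.
Adding 14 calendar days to 2020/06/12 gives 2020/06/26, which is the date termination becomes effective. 2020/06/26 is a Friday and is not a listed holiday, so no roll-forward applies.

2020/06/26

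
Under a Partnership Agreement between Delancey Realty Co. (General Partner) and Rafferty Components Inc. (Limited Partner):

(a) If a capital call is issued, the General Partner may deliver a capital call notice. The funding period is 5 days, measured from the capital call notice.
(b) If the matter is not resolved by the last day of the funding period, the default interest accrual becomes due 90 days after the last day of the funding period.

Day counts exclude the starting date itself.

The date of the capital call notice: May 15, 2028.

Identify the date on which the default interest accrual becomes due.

Adding 5 calendar days to May 15, 2028 gives May 20, 2028, which is the last day of the funding period.
The date on which the default interest accrual becomes due: 90 calendar days after May 20, 2028 is Aug 18, 2028.

Aug 18, 2028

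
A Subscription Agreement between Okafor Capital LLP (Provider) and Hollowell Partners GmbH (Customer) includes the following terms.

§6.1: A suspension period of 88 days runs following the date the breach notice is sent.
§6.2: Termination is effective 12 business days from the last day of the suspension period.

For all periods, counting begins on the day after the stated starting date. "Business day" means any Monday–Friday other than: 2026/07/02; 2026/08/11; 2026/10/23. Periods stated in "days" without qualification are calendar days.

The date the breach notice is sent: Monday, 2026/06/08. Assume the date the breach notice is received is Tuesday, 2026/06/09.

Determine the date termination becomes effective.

Adding 88 calendar days to 2026/06/08 gives 2026/09/04, which is the last day of the suspension period.
The date termination becomes effective: 12 business days after Friday, 2026/09/04, skipping weekends — Sep 7, Sep 8, Sep 9, Sep 10, …, Sep 18, Sep 21, Sep 22 — lands on Tuesday, 2026/09/22.

2026/09/22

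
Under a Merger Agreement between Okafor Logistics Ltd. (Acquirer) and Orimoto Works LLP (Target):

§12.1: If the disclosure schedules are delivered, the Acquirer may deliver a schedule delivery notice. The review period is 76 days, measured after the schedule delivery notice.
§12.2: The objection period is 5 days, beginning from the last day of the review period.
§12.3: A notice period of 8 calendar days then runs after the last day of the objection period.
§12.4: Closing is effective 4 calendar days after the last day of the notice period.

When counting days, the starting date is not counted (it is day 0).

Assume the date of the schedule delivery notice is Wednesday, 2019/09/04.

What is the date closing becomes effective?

2019/12/06

The last day of the review period: 2019/09/04 + 76 days = 2019/11/19.
The last day of the objection period: 2019/11/19 + 5 days = 2019/11/24.
The last day of the notice period: 2019/11/24 + 8 days = 2019/12/02.
The date closing becomes effective: 4 calendar days after 2019/12/02 is 2019/12/06.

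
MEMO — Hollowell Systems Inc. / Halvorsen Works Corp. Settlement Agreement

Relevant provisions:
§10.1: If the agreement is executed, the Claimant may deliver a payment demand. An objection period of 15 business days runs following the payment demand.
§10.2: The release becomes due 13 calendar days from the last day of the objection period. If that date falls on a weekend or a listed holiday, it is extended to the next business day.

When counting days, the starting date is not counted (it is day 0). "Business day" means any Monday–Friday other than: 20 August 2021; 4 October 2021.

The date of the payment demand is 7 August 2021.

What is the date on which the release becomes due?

13 September 2021

The last day of the objection period: counting 15 business days from Saturday, 7 August 2021 (Aug 9, Aug 10, Aug 11, Aug 12, …, Aug 26, Aug 27, Aug 30, skipping weekends and the listed holiday on Aug 20) reaches Monday, 30 August 2021.
The date on which the release becomes due: 13 calendar days after 30 August 2021 is 12 September 2021. That falls on a Sunday, so it rolls to the next business day, Monday, 13 September 2021.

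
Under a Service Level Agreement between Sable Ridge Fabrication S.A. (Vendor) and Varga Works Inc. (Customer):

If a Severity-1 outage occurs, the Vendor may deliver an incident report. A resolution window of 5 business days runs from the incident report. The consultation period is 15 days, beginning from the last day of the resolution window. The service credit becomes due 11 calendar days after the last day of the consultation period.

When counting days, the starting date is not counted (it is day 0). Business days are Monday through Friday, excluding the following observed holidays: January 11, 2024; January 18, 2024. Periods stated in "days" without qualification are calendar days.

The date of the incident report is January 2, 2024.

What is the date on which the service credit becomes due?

The last day of the resolution window: counting 5 business days from Tuesday, January 2, 2024 (Jan 3, Jan 4, Jan 5, Jan 8, Jan 9, skipping weekends) reaches Tuesday, January 9, 2024.
The last day of the consultation period: January 9, 2024 + 15 days = January 24, 2024.
The date on which the service credit becomes due: January 24, 2024 + 11 days = February 4, 2024.

February 4, 2024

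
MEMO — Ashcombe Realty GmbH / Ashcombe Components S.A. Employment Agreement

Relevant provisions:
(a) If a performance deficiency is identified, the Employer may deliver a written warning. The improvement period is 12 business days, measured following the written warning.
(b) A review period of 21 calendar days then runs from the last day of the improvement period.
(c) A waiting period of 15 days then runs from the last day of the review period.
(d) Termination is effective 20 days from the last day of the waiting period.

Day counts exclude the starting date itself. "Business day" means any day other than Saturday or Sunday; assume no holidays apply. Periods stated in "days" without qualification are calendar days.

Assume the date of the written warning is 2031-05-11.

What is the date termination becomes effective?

2031-07-22

The last day of the improvement period: 12 business days after Sunday, 2031-05-11, skipping weekends — May 12, May 13, May 14, May 15, …, May 23, May 26, May 27 — lands on Tuesday, 2031-05-27.
The last day of the review period: 21 calendar days after 2031-05-27 is 2031-06-17.
The last day of the waiting period: 2031-06-17 + 15 days = 2031-07-02.
The date termination becomes effective: 2031-07-02 + 20 days = 2031-07-22.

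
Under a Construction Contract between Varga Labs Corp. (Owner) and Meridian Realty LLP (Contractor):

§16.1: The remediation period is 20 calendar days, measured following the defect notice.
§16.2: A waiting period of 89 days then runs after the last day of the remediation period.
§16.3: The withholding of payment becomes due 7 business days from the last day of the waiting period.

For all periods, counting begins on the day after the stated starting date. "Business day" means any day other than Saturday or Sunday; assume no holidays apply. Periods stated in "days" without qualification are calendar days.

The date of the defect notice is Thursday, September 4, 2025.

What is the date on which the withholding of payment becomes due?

December 31, 2025

The last day of the remediation period: September 4, 2025 + 20 days = September 24, 2025.
Adding 89 calendar days to September 24, 2025 gives December 22, 2025, which is the last day of the waiting period.
From Monday, December 22, 2025, 7 business days (Dec 23, Dec 24, Dec 25, Dec 26, Dec 29, Dec 30, Dec 31, skipping weekends) brings us to Wednesday, December 31, 2025, which is the date on which the withholding of payment becomes due.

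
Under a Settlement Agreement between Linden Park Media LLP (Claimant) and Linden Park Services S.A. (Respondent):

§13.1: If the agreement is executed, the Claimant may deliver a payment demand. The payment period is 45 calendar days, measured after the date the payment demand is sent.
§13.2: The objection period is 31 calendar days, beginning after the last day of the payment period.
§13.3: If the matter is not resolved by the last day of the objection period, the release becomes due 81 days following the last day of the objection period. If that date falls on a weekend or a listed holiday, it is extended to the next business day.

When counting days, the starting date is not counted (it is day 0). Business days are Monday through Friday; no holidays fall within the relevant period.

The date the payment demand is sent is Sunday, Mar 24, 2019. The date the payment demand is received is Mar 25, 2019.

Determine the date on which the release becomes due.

The last day of the payment period: Mar 24, 2019 + 45 days = May 8, 2019.
Adding 31 calendar days to May 8, 2019 gives Jun 8, 2019, which is the last day of the objection period.
The date on which the release becomes due: Jun 8, 2019 + 81 days = Aug 28, 2019. Aug 28, 2019 is a Wednesday, so no roll-forward applies.

Aug 28, 2019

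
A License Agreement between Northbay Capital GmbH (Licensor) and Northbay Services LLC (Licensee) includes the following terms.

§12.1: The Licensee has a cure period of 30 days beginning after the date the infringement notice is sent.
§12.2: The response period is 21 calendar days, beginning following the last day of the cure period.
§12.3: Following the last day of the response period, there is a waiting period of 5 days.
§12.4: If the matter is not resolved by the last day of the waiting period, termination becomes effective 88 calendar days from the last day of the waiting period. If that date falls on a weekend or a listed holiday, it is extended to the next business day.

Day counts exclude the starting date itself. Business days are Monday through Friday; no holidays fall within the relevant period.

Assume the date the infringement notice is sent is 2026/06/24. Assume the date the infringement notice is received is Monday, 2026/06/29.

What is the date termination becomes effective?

2026/11/16

Adding 30 calendar days to 2026/06/24 gives 2026/07/24, which is the last day of the cure period.
Adding 21 calendar days to 2026/07/24 gives 2026/08/14, which is the last day of the response period.
The last day of the waiting period: 5 calendar days after 2026/08/14 is 2026/08/19.
The date termination becomes effective: 2026/08/19 + 88 days = 2026/11/15. That falls on a Sunday, so it rolls to the next business day, Monday, 2026/11/16.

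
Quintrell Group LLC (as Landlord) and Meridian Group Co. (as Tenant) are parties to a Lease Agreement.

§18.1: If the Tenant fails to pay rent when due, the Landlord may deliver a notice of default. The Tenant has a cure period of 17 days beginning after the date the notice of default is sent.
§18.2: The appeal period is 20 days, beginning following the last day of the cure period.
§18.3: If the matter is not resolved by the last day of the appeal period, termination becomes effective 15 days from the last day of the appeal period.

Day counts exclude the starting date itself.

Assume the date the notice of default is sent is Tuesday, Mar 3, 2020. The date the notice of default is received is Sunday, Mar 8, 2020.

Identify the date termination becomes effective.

The last day of the cure period: Mar 3, 2020 + 17 days = Mar 20, 2020.
The last day of the appeal period: 20 calendar days after Mar 20, 2020 is Apr 9, 2020.
The date termination becomes effective: 15 calendar days after Apr 9, 2020 is Apr 24, 2020.

Apr 24, 2020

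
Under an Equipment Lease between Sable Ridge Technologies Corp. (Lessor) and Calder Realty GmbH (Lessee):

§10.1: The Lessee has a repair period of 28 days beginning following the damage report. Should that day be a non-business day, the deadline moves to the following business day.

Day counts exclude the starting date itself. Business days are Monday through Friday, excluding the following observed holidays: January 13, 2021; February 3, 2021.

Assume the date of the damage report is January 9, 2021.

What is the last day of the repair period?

February 8, 2021

The last day of the repair period: January 9, 2021 + 28 days = February 6, 2021. That falls on a Saturday, so it rolls to the next business day, Monday, February 8, 2021.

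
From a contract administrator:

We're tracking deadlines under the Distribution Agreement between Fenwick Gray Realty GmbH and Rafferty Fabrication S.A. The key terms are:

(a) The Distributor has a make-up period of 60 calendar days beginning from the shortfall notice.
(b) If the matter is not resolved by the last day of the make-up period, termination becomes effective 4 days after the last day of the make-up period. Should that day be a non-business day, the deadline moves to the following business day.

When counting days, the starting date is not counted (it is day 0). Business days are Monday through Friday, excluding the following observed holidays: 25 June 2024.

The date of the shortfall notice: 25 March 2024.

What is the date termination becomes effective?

28 May 2024

The last day of the make-up period: 60 calendar days after 25 March 2024 is 24 May 2024.
Adding 4 calendar days to 24 May 2024 gives 28 May 2024, which is the date termination becomes effective. 28 May 2024 is a Tuesday and is not a listed holiday, so no roll-forward applies.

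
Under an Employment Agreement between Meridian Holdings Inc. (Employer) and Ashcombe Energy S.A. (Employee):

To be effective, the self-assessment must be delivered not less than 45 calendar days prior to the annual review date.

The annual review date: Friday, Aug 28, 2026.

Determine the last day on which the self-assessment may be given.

Jul 14, 2026

Aug 28, 2026 minus 45 days is Jul 14, 2026.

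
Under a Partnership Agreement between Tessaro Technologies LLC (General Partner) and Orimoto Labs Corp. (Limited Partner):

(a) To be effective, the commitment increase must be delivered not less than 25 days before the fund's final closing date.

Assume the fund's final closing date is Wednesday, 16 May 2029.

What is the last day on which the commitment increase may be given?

21 April 2029

16 May 2029 minus 25 days is 21 April 2029.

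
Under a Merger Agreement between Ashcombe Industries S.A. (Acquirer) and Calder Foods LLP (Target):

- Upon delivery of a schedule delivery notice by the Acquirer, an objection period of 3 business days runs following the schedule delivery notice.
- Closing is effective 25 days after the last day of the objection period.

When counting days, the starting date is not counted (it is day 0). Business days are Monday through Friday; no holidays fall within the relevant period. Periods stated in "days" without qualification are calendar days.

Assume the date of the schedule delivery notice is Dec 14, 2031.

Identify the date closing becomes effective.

The last day of the objection period: counting 3 business days from Sunday, Dec 14, 2031 (Dec 15, Dec 16, Dec 17, skipping weekends) reaches Wednesday, Dec 17, 2031.
The date closing becomes effective: Dec 17, 2031 + 25 days = Jan 11, 2032.

Jan 11, 2032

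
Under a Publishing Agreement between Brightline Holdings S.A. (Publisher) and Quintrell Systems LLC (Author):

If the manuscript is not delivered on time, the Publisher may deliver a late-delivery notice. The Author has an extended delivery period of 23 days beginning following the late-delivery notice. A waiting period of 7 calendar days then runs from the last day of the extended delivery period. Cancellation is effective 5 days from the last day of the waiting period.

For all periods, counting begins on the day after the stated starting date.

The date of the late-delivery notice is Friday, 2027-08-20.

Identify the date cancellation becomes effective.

Adding 23 calendar days to 2027-08-20 gives 2027-09-12, which is the last day of the extended delivery period.
The last day of the waiting period: 2027-09-12 + 7 days = 2027-09-19.
The date cancellation becomes effective: 5 calendar days after 2027-09-19 is 2027-09-24.

2027-09-24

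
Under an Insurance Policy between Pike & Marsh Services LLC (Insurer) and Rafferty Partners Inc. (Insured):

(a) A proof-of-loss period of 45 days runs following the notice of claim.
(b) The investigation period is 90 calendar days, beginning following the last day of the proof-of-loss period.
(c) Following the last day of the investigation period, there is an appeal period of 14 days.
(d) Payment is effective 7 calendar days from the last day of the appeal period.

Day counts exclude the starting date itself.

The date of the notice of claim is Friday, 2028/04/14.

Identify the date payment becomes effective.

The last day of the proof-of-loss period: 45 calendar days after 2028/04/14 is 2028/05/29.
Adding 90 calendar days to 2028/05/29 gives 2028/08/27, which is the last day of the investigation period.
Adding 14 calendar days to 2028/08/27 gives 2028/09/10, which is the last day of the appeal period.
The date payment becomes effective: 2028/09/10 + 7 days = 2028/09/17.

2028/09/17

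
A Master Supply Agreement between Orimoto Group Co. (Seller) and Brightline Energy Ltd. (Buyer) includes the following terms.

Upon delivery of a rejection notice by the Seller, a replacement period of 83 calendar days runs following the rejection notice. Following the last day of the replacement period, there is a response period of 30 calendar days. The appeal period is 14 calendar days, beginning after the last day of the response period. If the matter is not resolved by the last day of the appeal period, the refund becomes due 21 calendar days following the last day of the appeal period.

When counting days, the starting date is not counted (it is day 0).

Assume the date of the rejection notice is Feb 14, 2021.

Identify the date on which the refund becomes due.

Adding 83 calendar days to Feb 14, 2021 gives May 8, 2021, which is the last day of the replacement period.
The last day of the response period: May 8, 2021 + 30 days = Jun 7, 2021.
The last day of the appeal period: Jun 7, 2021 + 14 days = Jun 21, 2021.
The date on which the refund becomes due: Jun 21, 2021 + 21 days = Jul 12, 2021.

Jul 12, 2021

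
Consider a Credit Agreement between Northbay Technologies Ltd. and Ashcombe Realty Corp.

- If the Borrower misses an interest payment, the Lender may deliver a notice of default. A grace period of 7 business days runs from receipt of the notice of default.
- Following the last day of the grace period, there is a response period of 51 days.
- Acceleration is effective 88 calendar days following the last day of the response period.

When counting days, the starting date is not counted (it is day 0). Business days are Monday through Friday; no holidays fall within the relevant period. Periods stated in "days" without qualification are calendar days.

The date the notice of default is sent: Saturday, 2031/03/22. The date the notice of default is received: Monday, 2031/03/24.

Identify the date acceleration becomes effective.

2031/08/19

The last day of the grace period: 7 business days after Monday, 2031/03/24, skipping weekends — Mar 25, Mar 26, Mar 27, Mar 28, Mar 31, Apr 1, Apr 2 — lands on Wednesday, 2031/04/02.
Adding 51 calendar days to 2031/04/02 gives 2031/05/23, which is the last day of the response period.
Adding 88 calendar days to 2031/05/23 gives 2031/08/19, which is the date acceleration becomes effective.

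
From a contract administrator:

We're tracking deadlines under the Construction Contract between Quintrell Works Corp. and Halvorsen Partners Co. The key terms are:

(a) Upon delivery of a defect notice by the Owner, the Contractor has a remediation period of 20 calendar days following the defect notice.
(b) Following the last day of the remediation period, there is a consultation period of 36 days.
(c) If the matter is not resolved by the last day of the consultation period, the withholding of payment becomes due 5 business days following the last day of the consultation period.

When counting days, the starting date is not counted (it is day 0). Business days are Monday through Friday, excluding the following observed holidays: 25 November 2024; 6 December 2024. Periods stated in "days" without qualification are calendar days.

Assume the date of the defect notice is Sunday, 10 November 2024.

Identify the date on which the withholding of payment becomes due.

The last day of the remediation period: 20 calendar days after 10 November 2024 is 30 November 2024.
The last day of the consultation period: 30 November 2024 + 36 days = 5 January 2025.
From Sunday, 5 January 2025, 5 business days (Jan 6, Jan 7, Jan 8, Jan 9, Jan 10, skipping weekends) brings us to Friday, 10 January 2025, which is the date on which the withholding of payment becomes due.

10 January 2025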